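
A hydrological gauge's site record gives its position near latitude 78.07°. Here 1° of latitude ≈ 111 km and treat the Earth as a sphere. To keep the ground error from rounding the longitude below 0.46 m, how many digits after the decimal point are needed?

5

At 78.07° one degree of longitude covers 111000 × cos 78.07° ≈ 111000 × 0.2067 ≈ 22945.5 m.
Rounding to N decimal places gives at most 0.5 × 10⁻ᴺ degrees of error, i.e. 0.5 × 10⁻ᴺ × 22945.5 m.
Need 0.5 × 22945.5 × 10⁻ᴺ ≤ 0.46 → 10⁻ᴺ ≤ 4.009e-05, so N ≥ 4.40.
So 5 decimal places suffice (0.115 m); 4 would allow up to 1.15 m.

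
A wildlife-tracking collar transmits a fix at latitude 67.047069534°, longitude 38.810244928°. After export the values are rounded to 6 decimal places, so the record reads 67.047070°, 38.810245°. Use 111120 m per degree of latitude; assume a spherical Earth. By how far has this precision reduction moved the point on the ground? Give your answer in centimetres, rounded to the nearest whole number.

5 centimetres

Δlat = 67.047069534 − 67.047070 = -0.000000466°; Δlon = 38.810244928 − 38.810245 = -0.000000072°.
N–S: -0.000000466° × 111120 m/° = -0.0517819 m.
East–west at this latitude: -0.000000072° × 111120 × cos 67.0471° ≈ -0.000000072 × 43334 = -0.00312005 m.
Distance: √(0.0517819² + 0.00312005²) ≈ 0.0518758 m.
That is 0.0518758 m = 5.1876 cm.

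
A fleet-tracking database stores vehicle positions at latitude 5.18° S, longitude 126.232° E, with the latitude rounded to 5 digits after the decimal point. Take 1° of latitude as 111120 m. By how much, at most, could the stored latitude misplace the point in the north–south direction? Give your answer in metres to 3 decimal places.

Rounding to 5 decimal places leaves the latitude within ±5e-06° of the true value.
So the N–S error is at most 5e-06 × 111120 = 0.5556 m.

0.556 metres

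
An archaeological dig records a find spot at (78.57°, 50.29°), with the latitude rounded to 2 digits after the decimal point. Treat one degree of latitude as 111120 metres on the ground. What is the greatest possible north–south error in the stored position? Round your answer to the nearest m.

Rounding to 2 decimal places leaves the latitude within ±0.005° of the true value.
Along the meridian that is 0.005° × 111120 m/° = 555.6 m.

556 m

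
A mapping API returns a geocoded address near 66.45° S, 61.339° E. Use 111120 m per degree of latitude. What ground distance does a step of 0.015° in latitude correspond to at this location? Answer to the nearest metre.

0.015° × 111120 m/° = 1666.8 m.

1667 metres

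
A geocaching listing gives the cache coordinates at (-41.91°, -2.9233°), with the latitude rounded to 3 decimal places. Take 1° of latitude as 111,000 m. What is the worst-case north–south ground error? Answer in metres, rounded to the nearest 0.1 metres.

Rounding to 3 decimal places leaves the latitude within ±0.0005° of the true value.
So the N–S error is at most 0.0005 × 111000 = 55.5 m.

55.5 metres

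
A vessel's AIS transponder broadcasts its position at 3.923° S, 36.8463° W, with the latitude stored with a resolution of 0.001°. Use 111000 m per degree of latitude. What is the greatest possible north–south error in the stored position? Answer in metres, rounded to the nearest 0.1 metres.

With a 0.001° grid the true value lies within half a step, ±0.001°/2 = ±0.0005°, of the stored one.
North–south distance: 0.0005° × 111000 m/° = 55.5 m.

55.5 metres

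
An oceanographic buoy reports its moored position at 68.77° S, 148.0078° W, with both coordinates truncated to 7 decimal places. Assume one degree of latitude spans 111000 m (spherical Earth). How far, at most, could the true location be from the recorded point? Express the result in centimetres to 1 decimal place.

1.2 centimetres

Truncating at 7 decimal places can drop up to a full unit in the last place, so each coordinate may be off by as much as 1e-07°.
Latitude error → 1e-07 × 111000 = 0.0111 m along the meridian.
East–west component at 68.77°: 1e-07° × 111000 × cos 68.77° ≈ 1e-07 × 40194.5 ≈ 0.00401945 m.
The two errors are perpendicular, so the maximum displacement is √(0.0111² + 0.00401945²) ≈ 0.0118053 m.
That is 0.0118053 m = 1.1805 cm.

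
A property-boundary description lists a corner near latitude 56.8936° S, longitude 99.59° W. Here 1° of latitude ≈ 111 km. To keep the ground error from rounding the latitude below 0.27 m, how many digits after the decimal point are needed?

6 decimal places

One degree of latitude covers 111000 m.
N decimal places → at most half a unit in the last place, 0.5 × 10⁻ᴺ° = 111000/2 × 10⁻ᴺ m.
Setting 55500 × 10⁻ᴺ ≤ 0.27 gives 10ᴺ ≥ 2.056e+05, i.e. N ≥ 5.31.
N = 5 would give 0.555 m (too coarse); N = 6 gives 0.0555 m ≤ 0.27 m.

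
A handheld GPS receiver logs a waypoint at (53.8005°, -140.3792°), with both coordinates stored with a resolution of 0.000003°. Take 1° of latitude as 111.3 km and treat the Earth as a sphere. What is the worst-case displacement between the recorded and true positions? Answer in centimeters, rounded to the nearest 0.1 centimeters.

19.4 centimeters

With a 0.000003° grid the true value lies within half a step, ±0.000003°/2 = ±1.5e-06°, of the stored one.
North–south component: 1.5e-06° × 111300 = 0.16695 m.
East–west component at 53.8005°: 1.5e-06° × 111300 × cos 53.8005° ≈ 1.5e-06 × 65733.6 ≈ 0.0986004 m.
The two errors are perpendicular, so the maximum displacement is √(0.16695² + 0.0986004²) ≈ 0.193893 m.
That is 0.193893 m = 19.389 cm.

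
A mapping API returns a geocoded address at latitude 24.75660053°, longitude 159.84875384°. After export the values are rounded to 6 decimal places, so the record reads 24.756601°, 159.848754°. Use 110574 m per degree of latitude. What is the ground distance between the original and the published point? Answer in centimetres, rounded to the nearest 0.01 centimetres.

5.44 centimetres

Δlat = 24.75660053 − 24.756601 = -0.00000047°; Δlon = 159.84875384 − 159.848754 = -0.00000016°.
N–S: -0.00000047° × 110574 m/° = -0.0519698 m.
East–west at this latitude: -0.00000016° × 110574 × cos 24.7566° ≈ -0.00000016 × 100412 = -0.0160659 m.
Combined displacement = (0.0519698² + 0.0160659²)^½ ≈ 0.0543964 m.
That is 0.0543964 m = 5.4396 cm.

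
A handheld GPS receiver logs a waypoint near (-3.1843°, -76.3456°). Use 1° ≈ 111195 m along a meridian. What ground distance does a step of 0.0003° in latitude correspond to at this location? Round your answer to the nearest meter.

33 meters

Along a meridian 0.0003° is 0.0003 × 111195 = 33.3585 m.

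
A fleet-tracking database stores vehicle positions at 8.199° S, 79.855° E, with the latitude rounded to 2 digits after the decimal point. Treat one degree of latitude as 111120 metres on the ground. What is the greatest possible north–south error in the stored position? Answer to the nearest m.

556 m

Rounding to 2 decimal places leaves the latitude within ±0.005° of the true value.
So the N–S error is at most 0.005 × 111120 = 555.6 m.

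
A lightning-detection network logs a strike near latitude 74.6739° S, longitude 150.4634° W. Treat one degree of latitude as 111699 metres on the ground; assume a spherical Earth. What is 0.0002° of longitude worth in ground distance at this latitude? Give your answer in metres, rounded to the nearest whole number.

At 74.6739° a degree of longitude is 111699 × cos 74.6739° ≈ 29523.4 m, so 0.0002° corresponds to 5.90469 m.

6 metres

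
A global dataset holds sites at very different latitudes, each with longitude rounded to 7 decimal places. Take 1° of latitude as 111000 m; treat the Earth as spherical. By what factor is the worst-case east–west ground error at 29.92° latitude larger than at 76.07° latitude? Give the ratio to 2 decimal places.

3.60

Rounding to 7 decimal places leaves the longitude within ±5e-08° of the true value.
At 29.92°: 5e-08° × 111000 × cos 29.92° = 5e-08 × 111000 × 0.8667 ≈ 0.0048103 m.
At 76.07°: 5e-08° × 111000 × cos 76.07° = 5e-08 × 111000 × 0.2407 ≈ 0.0013361 m.
Ratio: 0.0048103 / 0.0013361 = cos 29.92° / cos 76.07° ≈ 3.6003.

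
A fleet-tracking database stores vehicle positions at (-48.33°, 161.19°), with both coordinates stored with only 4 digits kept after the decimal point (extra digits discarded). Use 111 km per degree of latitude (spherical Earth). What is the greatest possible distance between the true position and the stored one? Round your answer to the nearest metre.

13 metres

Truncating at 4 decimal places can drop up to a full unit in the last place, so each coordinate may be off by as much as 0.0001°.
North–south component: 0.0001° × 111000 = 11.1 m.
Longitude error → 0.0001 × 111000 × cos 48.33° = 0.0001 × 111000 × 0.6648 ≈ 7.37972 m.
The two errors are perpendicular, so the maximum displacement is √(11.1² + 7.37972²) ≈ 13.3293 m.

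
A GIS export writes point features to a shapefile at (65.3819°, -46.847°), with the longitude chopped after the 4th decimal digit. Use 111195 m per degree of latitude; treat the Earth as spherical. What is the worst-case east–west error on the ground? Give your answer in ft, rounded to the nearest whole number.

Truncating at 4 decimal places can drop up to a full unit in the last place, so the longitude may be off by as much as 0.0001°.
One degree of longitude at 65.3819° is 111195 × cos 65.3819° ≈ 111195 × 0.4166 = 46320.3 m.
Maximum E–W displacement: 0.0001 × 46320.3 = 4.63203 m.
Converting: 4.63203 m × 3.2808 ft/m ≈ 15.197 ft.

15 ft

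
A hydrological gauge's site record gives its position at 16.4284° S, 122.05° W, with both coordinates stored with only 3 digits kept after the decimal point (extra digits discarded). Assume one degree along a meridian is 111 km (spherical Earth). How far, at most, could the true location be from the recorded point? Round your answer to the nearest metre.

154 metres

Truncating at 3 decimal places can drop up to a full unit in the last place, so each coordinate may be off by as much as 0.001°.
Latitude error → 0.001 × 111000 = 111 m along the meridian.
East–west component at 16.4284°: 0.001° × 111000 × cos 16.4284° ≈ 0.001 × 106468 ≈ 106.468 m.
The two errors are perpendicular, so the maximum displacement is √(111² + 106.468²) ≈ 153.807 m.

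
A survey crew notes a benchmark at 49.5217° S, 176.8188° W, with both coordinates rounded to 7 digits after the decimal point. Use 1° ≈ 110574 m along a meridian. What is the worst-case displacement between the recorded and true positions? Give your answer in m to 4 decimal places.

0.0066 m

Rounding to 7 decimal places leaves each coordinate within ±5e-08° of the true value.
North–south component: 5e-08° × 110574 = 0.0055287 m.
Longitude error → 5e-08 × 110574 × cos 49.5217° = 5e-08 × 110574 × 0.6492 ≈ 0.00358901 m.
Worst case both components are at the extreme and orthogonal: √(0.0055287² + 0.00358901²) ≈ 0.00659147 m.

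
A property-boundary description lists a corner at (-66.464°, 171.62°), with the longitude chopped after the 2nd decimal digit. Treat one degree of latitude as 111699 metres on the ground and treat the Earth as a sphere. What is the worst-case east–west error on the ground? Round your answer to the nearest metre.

446 metres

Truncating at 2 decimal places can drop up to a full unit in the last place, so the longitude may be off by as much as 0.01°.
At latitude 66.464° a degree of longitude spans 111699 m × cos 66.464° = 111699 × 0.3993 ≈ 44604.2 m.
East–west error: 0.01° × 44604.2 m/° ≈ 446.042 m.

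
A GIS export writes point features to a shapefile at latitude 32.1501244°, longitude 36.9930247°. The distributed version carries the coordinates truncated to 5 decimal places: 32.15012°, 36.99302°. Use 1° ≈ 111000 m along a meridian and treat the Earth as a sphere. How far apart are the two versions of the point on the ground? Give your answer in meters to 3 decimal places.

0.659 meters

The latitude changed by +0.0000044° and the longitude by +0.0000047°.
North–south shift: 0.0000044 × 111000 = 0.4884 m.
East–west at this latitude: 0.0000047° × 111000 × cos 32.1501° ≈ 0.0000047 × 93978.9 = 0.441701 m.
Distance: √(0.4884² + 0.441701²) ≈ 0.658509 m.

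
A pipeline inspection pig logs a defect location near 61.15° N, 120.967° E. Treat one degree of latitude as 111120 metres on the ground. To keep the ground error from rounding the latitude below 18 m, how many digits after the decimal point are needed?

One degree of latitude covers 111120 m.
N decimal places → at most half a unit in the last place, 0.5 × 10⁻ᴺ° = 111120/2 × 10⁻ᴺ m.
Setting 55560 × 10⁻ᴺ ≤ 18 gives 10ᴺ ≥ 3087, i.e. N ≥ 3.49.
So 4 decimal places suffice (5.56 m); 3 would allow up to 55.6 m.

4 decimal places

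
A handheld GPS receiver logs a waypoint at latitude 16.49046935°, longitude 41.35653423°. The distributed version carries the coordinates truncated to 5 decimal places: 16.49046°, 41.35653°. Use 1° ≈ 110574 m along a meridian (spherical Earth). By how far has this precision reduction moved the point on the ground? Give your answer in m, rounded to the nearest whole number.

1 m

The latitude changed by +0.00000935° and the longitude by +0.00000423°.
N–S: 0.00000935° × 110574 m/° = 1.03387 m.
E–W at 16.4905°: 0.00000423° × 110574 × cos 16.4905° = 0.00000423 × 110574 × 0.9589 ≈ 0.448489 m.
Combined displacement = (1.03387² + 0.448489²)^½ ≈ 1.12695 m.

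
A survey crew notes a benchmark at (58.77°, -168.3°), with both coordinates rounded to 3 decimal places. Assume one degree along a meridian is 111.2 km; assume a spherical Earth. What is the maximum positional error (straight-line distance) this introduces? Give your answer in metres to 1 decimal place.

62.6 metres

Rounding to 3 decimal places leaves each coordinate within ±0.0005° of the true value.
Latitude error → 0.0005 × 111200 = 55.6 m along the meridian.
Longitude error → 0.0005 × 111200 × cos 58.77° = 0.0005 × 111200 × 0.5185 ≈ 28.8272 m.
Combining orthogonally: (55.6² + 28.8272²)^½ ≈ 62.6288 m.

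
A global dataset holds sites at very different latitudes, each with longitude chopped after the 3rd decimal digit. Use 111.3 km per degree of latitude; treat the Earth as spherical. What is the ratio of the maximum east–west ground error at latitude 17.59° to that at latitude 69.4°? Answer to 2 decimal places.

Truncating at 3 decimal places can drop up to a full unit in the last place, so the longitude may be off by as much as 0.001°.
Error at 17.59° = 0.001° × 111300 × cos 17.59° ≈ 111.3 × 0.9532 = 106.1 m.
At 69.4°: 0.001° × 111300 × cos 69.4° = 0.001 × 111300 × 0.3518 ≈ 39.16 m.
Ratio: 106.1 / 39.16 = cos 17.59° / cos 69.4° ≈ 2.7093.

2.71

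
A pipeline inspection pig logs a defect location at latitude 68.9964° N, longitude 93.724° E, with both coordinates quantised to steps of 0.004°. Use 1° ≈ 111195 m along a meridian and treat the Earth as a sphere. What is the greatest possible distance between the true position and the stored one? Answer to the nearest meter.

236 meters

With a 0.004° grid the true value lies within half a step, ±0.004°/2 = ±0.002°, of the stored one.
Latitude error → 0.002 × 111195 = 222.39 m along the meridian.
East–west component at 68.9964°: 0.002° × 111195 × cos 68.9964° ≈ 0.002 × 39855.2 ≈ 79.7105 m.
The two errors are perpendicular, so the maximum displacement is √(222.39² + 79.7105²) ≈ 236.244 m.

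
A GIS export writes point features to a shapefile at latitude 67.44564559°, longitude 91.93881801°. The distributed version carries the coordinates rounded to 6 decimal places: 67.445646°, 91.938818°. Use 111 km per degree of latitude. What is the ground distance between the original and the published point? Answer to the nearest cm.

5 cm

The latitude changed by -0.00000041° and the longitude by +0.00000001°.
N–S: -0.00000041° × 111000 m/° = -0.04551 m.
E–W at 67.4456°: 0.00000001° × 111000 × cos 67.4456° = 0.00000001 × 111000 × 0.3836 ≈ 0.000425752 m.
Combined displacement = (0.04551² + 0.000425752²)^½ ≈ 0.045512 m.
That is 0.045512 m = 4.5512 cm.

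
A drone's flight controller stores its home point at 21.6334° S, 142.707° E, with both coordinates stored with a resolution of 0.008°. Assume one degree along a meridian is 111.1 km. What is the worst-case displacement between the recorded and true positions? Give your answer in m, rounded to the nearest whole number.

With a 0.008° grid the true value lies within half a step, ±0.008°/2 = ±0.004°, of the stored one.
N–S: 0.004° × 111100 m/° = 444.4 m.
E–W at 21.6334°: 0.004° × 111100 × cos 21.6334° = 0.004 × 111100 × 0.9296 ≈ 413.097 m.
Combining orthogonally: (444.4² + 413.097²)^½ ≈ 606.746 m.

607 m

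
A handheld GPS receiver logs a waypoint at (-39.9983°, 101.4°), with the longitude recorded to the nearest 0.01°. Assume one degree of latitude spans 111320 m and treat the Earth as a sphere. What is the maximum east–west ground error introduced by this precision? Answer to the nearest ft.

1399 ft

Rounding to 2 decimal places leaves the longitude within ±0.005° of the true value.
At latitude 39.9983° a degree of longitude spans 111320 m × cos 39.9983° = 111320 × 0.7661 ≈ 85278.2 m.
East–west error: 0.005° × 85278.2 m/° ≈ 426.391 m.
Converting: 426.391 m × 3.2808 ft/m ≈ 1398.9 ft.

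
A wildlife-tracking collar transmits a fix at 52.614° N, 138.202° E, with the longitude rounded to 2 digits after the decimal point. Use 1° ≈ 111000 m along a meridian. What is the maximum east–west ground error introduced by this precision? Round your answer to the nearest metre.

Rounding to 2 decimal places leaves the longitude within ±0.005° of the true value.
One degree of longitude at 52.614° is 111000 × cos 52.614° ≈ 111000 × 0.6072 = 67397.2 m.
So at most 0.005° × 67397.2 ≈ 336.986 m east–west.

337 metres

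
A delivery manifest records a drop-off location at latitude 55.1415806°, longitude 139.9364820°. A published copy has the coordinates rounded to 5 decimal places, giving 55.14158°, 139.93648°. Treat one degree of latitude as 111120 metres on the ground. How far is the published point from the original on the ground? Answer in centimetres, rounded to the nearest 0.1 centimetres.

The latitude changed by +0.0000006° and the longitude by +0.0000020°.
North–south shift: 0.0000006 × 111120 = 0.066672 m.
East–west at this latitude: 0.0000020° × 111120 × cos 55.1416° ≈ 0.0000020 × 63510.7 = 0.127021 m.
Combined displacement = (0.066672² + 0.127021²)^½ ≈ 0.143456 m.
That is 0.143456 m = 14.346 cm.

14.3 centimetres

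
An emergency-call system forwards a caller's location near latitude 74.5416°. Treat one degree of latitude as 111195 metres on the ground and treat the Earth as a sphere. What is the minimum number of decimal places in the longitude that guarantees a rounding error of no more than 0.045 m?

At 74.5416° one degree of longitude covers 111195 × cos 74.5416° ≈ 111195 × 0.2665 ≈ 29637.8 m.
With N decimal places the half-ulp bound is 0.5·10⁻ᴺ°, or 0.5·10⁻ᴺ × 29637.8 m on the ground.
Setting 14818.9 × 10⁻ᴺ ≤ 0.045 gives 10ᴺ ≥ 3.293e+05, i.e. N ≥ 5.52.
N = 5 would give 0.148 m (too coarse); N = 6 gives 0.0148 m ≤ 0.045 m.

6 decimal places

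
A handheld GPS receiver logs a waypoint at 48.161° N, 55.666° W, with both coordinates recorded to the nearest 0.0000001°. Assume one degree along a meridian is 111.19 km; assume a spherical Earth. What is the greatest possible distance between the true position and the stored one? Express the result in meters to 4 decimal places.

0.0067 meters

Rounding to 7 decimal places leaves each coordinate within ±5e-08° of the true value.
N–S: 5e-08° × 111190 m/° = 0.0055595 m.
E–W at 48.161°: 5e-08° × 111190 × cos 48.161° = 5e-08 × 111190 × 0.6670 ≈ 0.00370841 m.
Worst case both components are at the extreme and orthogonal: √(0.0055595² + 0.00370841²) ≈ 0.00668284 m.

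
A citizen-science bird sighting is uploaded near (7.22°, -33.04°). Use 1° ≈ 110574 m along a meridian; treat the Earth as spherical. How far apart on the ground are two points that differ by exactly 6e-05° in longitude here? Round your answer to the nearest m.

6e-05° of longitude at 7.22° is 6e-05 × 110574 × cos 7.22° ≈ 6e-05 × 109697 = 6.58183 m.

7 m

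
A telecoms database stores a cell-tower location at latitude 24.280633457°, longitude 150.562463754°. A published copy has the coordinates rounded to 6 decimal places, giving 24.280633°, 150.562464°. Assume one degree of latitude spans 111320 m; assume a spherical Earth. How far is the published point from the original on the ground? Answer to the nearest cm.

6 cm

The latitude changed by +0.000000457° and the longitude by -0.000000246°.
N–S: 0.000000457° × 111320 m/° = 0.0508732 m.
E–W at 24.2806°: -0.000000246° × 111320 × cos 24.2806° = -0.000000246 × 111320 × 0.9115 ≈ -0.0249623 m.
Combined displacement = (0.0508732² + 0.0249623²)^½ ≈ 0.0566675 m.
That is 0.0566675 m = 5.6667 cm.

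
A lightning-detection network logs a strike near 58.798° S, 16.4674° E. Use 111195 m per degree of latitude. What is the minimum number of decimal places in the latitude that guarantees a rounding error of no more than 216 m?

3

One degree of latitude covers 111195 m.
With N decimal places the half-ulp bound is 0.5·10⁻ᴺ°, or 0.5·10⁻ᴺ × 111195 m on the ground.
Setting 55597.5 × 10⁻ᴺ ≤ 216 gives 10ᴺ ≥ 257.4, i.e. N ≥ 2.41.
So 3 decimal places suffice (55.6 m); 2 would allow up to 556 m.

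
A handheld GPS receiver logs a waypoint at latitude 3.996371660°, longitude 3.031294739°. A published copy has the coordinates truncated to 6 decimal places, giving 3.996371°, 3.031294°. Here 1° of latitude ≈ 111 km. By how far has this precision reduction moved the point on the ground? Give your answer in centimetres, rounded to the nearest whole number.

Δlat = 3.996371660 − 3.996371 = +0.000000660°; Δlon = 3.031294739 − 3.031294 = +0.000000739°.
North–south shift: 0.000000660 × 111000 = 0.07326 m.
E–W at 3.99637°: 0.000000739° × 111000 × cos 3.99637° = 0.000000739 × 111000 × 0.9976 ≈ 0.0818295 m.
Hypotenuse of the two orthogonal shifts: √(0.07326² + 0.0818295²) = 0.109832 m.
That is 0.109832 m = 10.983 cm.

11 centimetres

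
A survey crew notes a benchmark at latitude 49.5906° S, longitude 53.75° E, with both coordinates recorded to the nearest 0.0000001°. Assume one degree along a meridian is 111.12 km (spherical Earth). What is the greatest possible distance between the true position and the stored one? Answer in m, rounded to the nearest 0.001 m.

Rounding to 7 decimal places leaves each coordinate within ±5e-08° of the true value.
North–south component: 5e-08° × 111120 = 0.005556 m.
East–west component at 49.5906°: 5e-08° × 111120 × cos 49.5906° ≈ 5e-08 × 72033 ≈ 0.00360165 m.
Worst case both components are at the extreme and orthogonal: √(0.005556² + 0.00360165²) ≈ 0.00662125 m.

0.007 m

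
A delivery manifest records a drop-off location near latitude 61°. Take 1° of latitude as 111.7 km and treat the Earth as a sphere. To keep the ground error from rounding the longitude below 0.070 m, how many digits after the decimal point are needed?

6 decimal places

At 61° one degree of longitude covers 111700 × cos 61° ≈ 111700 × 0.4848 ≈ 54153.2 m.
With N decimal places the half-ulp bound is 0.5·10⁻ᴺ°, or 0.5·10⁻ᴺ × 54153.2 m on the ground.
Need 0.5 × 54153.2 × 10⁻ᴺ ≤ 0.070 → 10⁻ᴺ ≤ 2.585e-06, so N ≥ 5.59.
So 6 decimal places suffice (0.0271 m); 5 would allow up to 0.271 m.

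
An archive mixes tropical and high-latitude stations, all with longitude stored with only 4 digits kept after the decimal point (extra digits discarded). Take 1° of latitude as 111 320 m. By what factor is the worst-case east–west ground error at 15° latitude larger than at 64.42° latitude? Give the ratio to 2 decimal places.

Truncating at 4 decimal places can drop up to a full unit in the last place, so the longitude may be off by as much as 0.0001°.
Error at 15° = 0.0001° × 111320 × cos 15° ≈ 11.132 × 0.9659 = 10.753 m.
Error at 64.42° = 0.0001° × 111320 × cos 64.42° ≈ 11.132 × 0.4318 = 4.8065 m.
The ratio reduces to cos 15° / cos 64.42° = 0.9659/0.4318 ≈ 2.2371.

2.24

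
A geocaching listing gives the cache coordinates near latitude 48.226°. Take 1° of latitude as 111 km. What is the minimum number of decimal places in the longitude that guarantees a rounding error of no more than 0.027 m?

7

At 48.226° one degree of longitude covers 111000 × cos 48.226° ≈ 111000 × 0.6662 ≈ 73947.5 m.
Rounding to N decimal places gives at most 0.5 × 10⁻ᴺ degrees of error, i.e. 0.5 × 10⁻ᴺ × 73947.5 m.
Need 0.5 × 73947.5 × 10⁻ᴺ ≤ 0.027 → 10⁻ᴺ ≤ 7.302e-07, so N ≥ 6.14.
So 7 decimal places suffice (0.0037 m); 6 would allow up to 0.037 m.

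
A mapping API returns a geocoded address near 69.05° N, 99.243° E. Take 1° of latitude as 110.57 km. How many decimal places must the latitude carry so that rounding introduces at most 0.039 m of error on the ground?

One degree of latitude covers 110570 m.
With N decimal places the half-ulp bound is 0.5·10⁻ᴺ°, or 0.5·10⁻ᴺ × 110570 m on the ground.
Setting 55285 × 10⁻ᴺ ≤ 0.039 gives 10ᴺ ≥ 1.418e+06, i.e. N ≥ 6.15.
So 7 decimal places suffice (0.00553 m); 6 would allow up to 0.0553 m.

7 decimal places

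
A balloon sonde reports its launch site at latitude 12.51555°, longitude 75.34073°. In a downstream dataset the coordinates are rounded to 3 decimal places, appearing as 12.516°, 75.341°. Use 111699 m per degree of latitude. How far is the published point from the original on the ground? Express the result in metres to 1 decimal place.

58.3 metres

The latitude changed by -0.00045° and the longitude by -0.00027°.
N–S: -0.00045° × 111699 m/° = -50.2646 m.
East–west at this latitude: -0.00027° × 111699 × cos 12.516° ≈ -0.00027 × 109045 = -29.442 m.
Combined displacement = (50.2646² + 29.442²)^½ ≈ 58.2525 m.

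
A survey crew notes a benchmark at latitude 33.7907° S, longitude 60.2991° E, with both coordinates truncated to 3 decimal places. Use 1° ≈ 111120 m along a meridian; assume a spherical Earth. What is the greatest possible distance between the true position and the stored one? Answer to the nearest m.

Truncating at 3 decimal places can drop up to a full unit in the last place, so each coordinate may be off by as much as 0.001°.
North–south component: 0.001° × 111120 = 111.12 m.
East–west component at 33.7907°: 0.001° × 111120 × cos 33.7907° ≈ 0.001 × 92349 ≈ 92.349 m.
Worst case both components are at the extreme and orthogonal: √(111.12² + 92.349²) ≈ 144.485 m.

144 m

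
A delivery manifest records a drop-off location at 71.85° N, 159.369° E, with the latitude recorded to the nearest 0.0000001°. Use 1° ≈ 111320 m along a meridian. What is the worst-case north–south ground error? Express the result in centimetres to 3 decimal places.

0.557 centimetres

Rounding to 7 decimal places leaves the latitude within ±5e-08° of the true value.
Along the meridian that is 5e-08° × 111320 m/° = 0.005566 m.
That is 0.005566 m = 0.5566 cm.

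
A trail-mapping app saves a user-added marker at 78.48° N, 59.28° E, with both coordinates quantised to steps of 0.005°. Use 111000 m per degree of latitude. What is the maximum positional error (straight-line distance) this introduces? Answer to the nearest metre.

With a 0.005° grid the true value lies within half a step, ±0.005°/2 = ±0.0025°, of the stored one.
North–south component: 0.0025° × 111000 = 277.5 m.
Longitude error → 0.0025 × 111000 × cos 78.48° = 0.0025 × 111000 × 0.1997 ≈ 55.4195 m.
Worst case both components are at the extreme and orthogonal: √(277.5² + 55.4195²) ≈ 282.98 m.

283 metres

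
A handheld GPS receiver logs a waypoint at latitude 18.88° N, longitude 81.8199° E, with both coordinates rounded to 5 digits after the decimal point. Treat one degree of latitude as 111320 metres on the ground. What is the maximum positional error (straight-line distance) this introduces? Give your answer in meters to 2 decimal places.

0.77 meters

Rounding to 5 decimal places leaves each coordinate within ±5e-06° of the true value.
N–S: 5e-06° × 111320 m/° = 0.5566 m.
East–west component at 18.88°: 5e-06° × 111320 × cos 18.88° ≈ 5e-06 × 105331 ≈ 0.526654 m.
The two errors are perpendicular, so the maximum displacement is √(0.5566² + 0.526654²) ≈ 0.766269 m.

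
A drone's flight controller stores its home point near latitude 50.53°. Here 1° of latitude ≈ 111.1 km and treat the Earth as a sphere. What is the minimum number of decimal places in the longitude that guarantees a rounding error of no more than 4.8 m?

4 decimal places

At 50.53° one degree of longitude covers 111100 × cos 50.53° ≈ 111100 × 0.6357 ≈ 70623.4 m.
N decimal places → at most half a unit in the last place, 0.5 × 10⁻ᴺ° = 70623.4/2 × 10⁻ᴺ m.
Need 0.5 × 70623.4 × 10⁻ᴺ ≤ 4.8 → 10⁻ᴺ ≤ 1.359e-04, so N ≥ 3.87.
So 4 decimal places suffice (3.53 m); 3 would allow up to 35.3 m.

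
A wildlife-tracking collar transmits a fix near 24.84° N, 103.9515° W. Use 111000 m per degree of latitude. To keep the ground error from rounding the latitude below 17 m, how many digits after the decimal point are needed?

4

One degree of latitude covers 111000 m.
N decimal places → at most half a unit in the last place, 0.5 × 10⁻ᴺ° = 111000/2 × 10⁻ᴺ m.
Need 0.5 × 111000 × 10⁻ᴺ ≤ 17 → 10⁻ᴺ ≤ 3.063e-04, so N ≥ 3.51.
At 3 places the error can reach 55.5 m, but 4 places keeps it to 5.55 m.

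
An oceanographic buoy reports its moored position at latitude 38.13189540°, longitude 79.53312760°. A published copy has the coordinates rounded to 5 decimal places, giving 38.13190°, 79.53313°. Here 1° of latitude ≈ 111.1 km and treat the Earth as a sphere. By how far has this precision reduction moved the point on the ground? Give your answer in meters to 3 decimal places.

0.552 meters

Δlat = 38.13189540 − 38.13190 = -0.00000460°; Δlon = 79.53312760 − 79.53313 = -0.00000240°.
North–south shift: -0.00000460 × 111100 = -0.51106 m.
E–W at 38.1319°: -0.00000240° × 111100 × cos 38.1319° = -0.00000240 × 111100 × 0.7866 ≈ -0.209737 m.
Distance: √(0.51106² + 0.209737²) ≈ 0.552424 m.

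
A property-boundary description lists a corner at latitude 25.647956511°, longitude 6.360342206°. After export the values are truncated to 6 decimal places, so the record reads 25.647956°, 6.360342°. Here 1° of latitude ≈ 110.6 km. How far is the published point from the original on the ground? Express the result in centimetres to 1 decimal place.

6.0 centimetres

The latitude changed by +0.000000511° and the longitude by +0.000000206°.
North–south shift: 0.000000511 × 110600 = 0.0565166 m.
East–west at this latitude: 0.000000206° × 110600 × cos 25.648° ≈ 0.000000206 × 99702.6 = 0.0205387 m.
Distance: √(0.0565166² + 0.0205387²) ≈ 0.0601329 m.
That is 0.0601329 m = 6.0133 cm.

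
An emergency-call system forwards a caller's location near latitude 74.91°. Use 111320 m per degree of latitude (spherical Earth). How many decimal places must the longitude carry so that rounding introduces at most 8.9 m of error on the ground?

At 74.91° one degree of longitude covers 111320 × cos 74.91° ≈ 111320 × 0.2603 ≈ 28980.6 m.
With N decimal places the half-ulp bound is 0.5·10⁻ᴺ°, or 0.5·10⁻ᴺ × 28980.6 m on the ground.
Setting 14490.3 × 10⁻ᴺ ≤ 8.9 gives 10ᴺ ≥ 1628, i.e. N ≥ 3.21.
So 4 decimal places suffice (1.45 m); 3 would allow up to 14.5 m.

4 decimal places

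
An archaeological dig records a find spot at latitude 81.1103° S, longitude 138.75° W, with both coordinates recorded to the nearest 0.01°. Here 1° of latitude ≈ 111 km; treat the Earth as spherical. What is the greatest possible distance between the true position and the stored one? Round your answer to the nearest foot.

1842 feet

Rounding to 2 decimal places leaves each coordinate within ±0.005° of the true value.
Latitude error → 0.005 × 111000 = 555 m along the meridian.
Longitude error → 0.005 × 111000 × cos 81.1103° = 0.005 × 111000 × 0.1545 ≈ 85.7657 m.
Combining orthogonally: (555² + 85.7657²)^½ ≈ 561.588 m.
Converting: 561.588 m × 3.2808 ft/m ≈ 1842.5 ft.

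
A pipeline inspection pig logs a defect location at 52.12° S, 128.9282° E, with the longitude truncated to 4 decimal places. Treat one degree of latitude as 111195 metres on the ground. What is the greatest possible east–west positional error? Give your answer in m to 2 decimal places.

6.83 m

Truncating at 4 decimal places can drop up to a full unit in the last place, so the longitude may be off by as much as 0.0001°.
At latitude 52.12° a degree of longitude spans 111195 m × cos 52.12° = 111195 × 0.6140 ≈ 68274.8 m.
East–west error: 0.0001° × 68274.8 m/° ≈ 6.82748 m.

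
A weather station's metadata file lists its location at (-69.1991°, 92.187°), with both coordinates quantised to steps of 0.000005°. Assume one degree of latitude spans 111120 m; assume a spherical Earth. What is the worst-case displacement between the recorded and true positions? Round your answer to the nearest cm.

29 cm

With a 0.000005° grid the true value lies within half a step, ±0.000005°/2 = ±2.5e-06°, of the stored one.
N–S: 2.5e-06° × 111120 m/° = 0.2778 m.
Longitude error → 2.5e-06 × 111120 × cos 69.1991° = 2.5e-06 × 111120 × 0.3551 ≈ 0.0986528 m.
Combining orthogonally: (0.2778² + 0.0986528²)^½ ≈ 0.294797 m.
That is 0.294797 m = 29.48 cm.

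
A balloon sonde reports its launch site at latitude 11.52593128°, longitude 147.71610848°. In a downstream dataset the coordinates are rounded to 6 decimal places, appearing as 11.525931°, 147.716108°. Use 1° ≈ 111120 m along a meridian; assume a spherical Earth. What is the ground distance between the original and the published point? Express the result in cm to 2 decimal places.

Δlat = 11.52593128 − 11.525931 = +0.00000028°; Δlon = 147.71610848 − 147.716108 = +0.00000048°.
N–S: 0.00000028° × 111120 m/° = 0.0311136 m.
E–W at 11.5259°: 0.00000048° × 111120 × cos 11.5259° = 0.00000048 × 111120 × 0.9798 ≈ 0.052262 m.
Combined displacement = (0.0311136² + 0.052262²)^½ ≈ 0.0608225 m.
That is 0.0608225 m = 6.0822 cm.

6.08 cm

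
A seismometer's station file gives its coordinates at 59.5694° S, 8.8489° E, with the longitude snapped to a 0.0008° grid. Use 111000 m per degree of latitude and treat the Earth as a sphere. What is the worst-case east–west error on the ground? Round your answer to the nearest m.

With a 0.0008° grid the true value lies within half a step, ±0.0008°/2 = ±0.0004°, of the stored one.
At latitude 59.5694° a degree of longitude spans 111000 m × cos 59.5694° = 111000 × 0.5065 ≈ 56220.9 m.
East–west error: 0.0004° × 56220.9 m/° ≈ 22.4883 m.

22 m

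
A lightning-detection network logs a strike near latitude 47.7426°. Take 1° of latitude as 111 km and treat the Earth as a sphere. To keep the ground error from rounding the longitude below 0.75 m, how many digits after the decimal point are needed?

5 decimal places

At 47.7426° one degree of longitude covers 111000 × cos 47.7426° ≈ 111000 × 0.6725 ≈ 74643.3 m.
Rounding to N decimal places gives at most 0.5 × 10⁻ᴺ degrees of error, i.e. 0.5 × 10⁻ᴺ × 74643.3 m.
Need 0.5 × 74643.3 × 10⁻ᴺ ≤ 0.75 → 10⁻ᴺ ≤ 2.010e-05, so N ≥ 4.70.
N = 4 would give 3.73 m (too coarse); N = 5 gives 0.373 m ≤ 0.75 m.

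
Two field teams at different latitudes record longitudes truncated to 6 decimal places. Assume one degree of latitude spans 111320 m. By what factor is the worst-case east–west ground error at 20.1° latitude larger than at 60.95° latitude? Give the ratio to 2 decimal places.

1.93

Truncating at 6 decimal places can drop up to a full unit in the last place, so the longitude may be off by as much as 1e-06°.
Error at 20.1° = 1e-06° × 111320 × cos 20.1° ≈ 0.11132 × 0.9391 = 0.10454 m.
Error at 60.95° = 1e-06° × 111320 × cos 60.95° ≈ 0.11132 × 0.4856 = 0.054054 m.
Ratio: 0.10454 / 0.054054 = cos 20.1° / cos 60.95° ≈ 1.9340.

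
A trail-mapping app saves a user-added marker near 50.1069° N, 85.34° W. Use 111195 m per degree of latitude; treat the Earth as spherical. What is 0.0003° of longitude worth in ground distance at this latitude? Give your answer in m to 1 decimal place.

0.0003° of longitude at 50.1069° is 0.0003 × 111195 × cos 50.1069° ≈ 0.0003 × 71315.7 = 21.3947 m.

21.4 m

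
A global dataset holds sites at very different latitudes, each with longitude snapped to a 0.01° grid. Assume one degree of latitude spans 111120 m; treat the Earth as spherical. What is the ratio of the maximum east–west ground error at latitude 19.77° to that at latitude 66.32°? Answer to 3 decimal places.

With a 0.01° grid the true value lies within half a step, ±0.01°/2 = ±0.005°, of the stored one.
At 19.77°: 0.005° × 111120 × cos 19.77° = 0.005 × 111120 × 0.9411 ≈ 522.85 m.
At 66.32°: 0.005° × 111120 × cos 66.32° = 0.005 × 111120 × 0.4016 ≈ 223.14 m.
The ratio reduces to cos 19.77° / cos 66.32° = 0.9411/0.4016 ≈ 2.3431.

2.343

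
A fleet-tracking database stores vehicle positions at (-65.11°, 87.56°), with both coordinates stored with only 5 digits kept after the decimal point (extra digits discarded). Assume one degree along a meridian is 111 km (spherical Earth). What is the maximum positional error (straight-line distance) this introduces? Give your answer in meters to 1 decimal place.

1.2 meters

Truncating at 5 decimal places can drop up to a full unit in the last place, so each coordinate may be off by as much as 1e-05°.
Latitude error → 1e-05 × 111000 = 1.11 m along the meridian.
Longitude error → 1e-05 × 111000 × cos 65.11° = 1e-05 × 111000 × 0.4209 ≈ 0.467174 m.
Combining orthogonally: (1.11² + 0.467174²)^½ ≈ 1.20431 m.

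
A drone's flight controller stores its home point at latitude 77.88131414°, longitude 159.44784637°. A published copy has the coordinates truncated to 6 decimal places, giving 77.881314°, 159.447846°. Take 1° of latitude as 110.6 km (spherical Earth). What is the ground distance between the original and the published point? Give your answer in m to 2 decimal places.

0.02 m

The latitude changed by +0.00000014° and the longitude by +0.00000037°.
N–S: 0.00000014° × 110600 m/° = 0.015484 m.
E–W at 77.8813°: 0.00000037° × 110600 × cos 77.8813° = 0.00000037 × 110600 × 0.2099 ≈ 0.00859106 m.
Distance: √(0.015484² + 0.00859106²) ≈ 0.0177076 m.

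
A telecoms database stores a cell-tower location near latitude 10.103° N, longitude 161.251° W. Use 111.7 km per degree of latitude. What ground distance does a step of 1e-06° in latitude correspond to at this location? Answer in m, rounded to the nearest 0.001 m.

1e-06° × 111700 m/° = 0.1117 m.

0.112 m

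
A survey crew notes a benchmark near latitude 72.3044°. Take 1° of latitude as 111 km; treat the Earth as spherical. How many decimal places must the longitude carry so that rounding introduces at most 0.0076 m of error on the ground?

At 72.3044° one degree of longitude covers 111000 × cos 72.3044° ≈ 111000 × 0.3040 ≈ 33739.5 m.
Rounding to N decimal places gives at most 0.5 × 10⁻ᴺ degrees of error, i.e. 0.5 × 10⁻ᴺ × 33739.5 m.
Setting 16869.8 × 10⁻ᴺ ≤ 0.0076 gives 10ᴺ ≥ 2.22e+06, i.e. N ≥ 6.35.
At 6 places the error can reach 0.0169 m, but 7 places keeps it to 0.00169 m.

7 decimal places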